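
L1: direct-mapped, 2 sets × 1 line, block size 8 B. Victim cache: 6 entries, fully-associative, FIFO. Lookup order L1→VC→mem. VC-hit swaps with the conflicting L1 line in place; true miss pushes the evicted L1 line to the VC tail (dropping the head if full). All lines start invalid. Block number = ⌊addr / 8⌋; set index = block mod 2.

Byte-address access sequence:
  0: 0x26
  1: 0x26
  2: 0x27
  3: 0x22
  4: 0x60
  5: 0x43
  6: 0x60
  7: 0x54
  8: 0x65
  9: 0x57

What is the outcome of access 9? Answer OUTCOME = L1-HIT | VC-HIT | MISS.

  [0] addr=0x26 blk=4 s=0: MISS | VC []
  [1] addr=0x26 blk=4 s=0: L1-HIT | VC []
  [2] addr=0x27 blk=4 s=0: L1-HIT | VC []
  [3] addr=0x22 blk=4 s=0: L1-HIT | VC []
  [4] addr=0x60 blk=12 s=0: MISS | VC [4]
  [5] addr=0x43 blk=8 s=0: MISS | VC [4, 12]
  [6] addr=0x60 blk=12 s=0: VC-HIT | VC [4, 8]
  [7] addr=0x54 blk=10 s=0: MISS | VC [4, 8, 12]
  [8] addr=0x65 blk=12 s=0: VC-HIT | VC [4, 8, 10]
  [9] addr=0x57 blk=10 s=0: VC-HIT | VC [4, 8, 12]

OUTCOME = VC-HIT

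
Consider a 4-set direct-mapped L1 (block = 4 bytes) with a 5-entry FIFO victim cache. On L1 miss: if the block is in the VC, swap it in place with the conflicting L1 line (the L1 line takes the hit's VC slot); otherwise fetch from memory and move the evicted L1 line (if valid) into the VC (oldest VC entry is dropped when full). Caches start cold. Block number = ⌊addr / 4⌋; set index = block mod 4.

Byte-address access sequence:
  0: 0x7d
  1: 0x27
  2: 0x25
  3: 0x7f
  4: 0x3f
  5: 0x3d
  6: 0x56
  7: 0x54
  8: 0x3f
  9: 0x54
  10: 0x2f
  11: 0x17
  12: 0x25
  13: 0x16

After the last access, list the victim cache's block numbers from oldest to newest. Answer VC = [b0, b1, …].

#0 0x7d→b31/s3 MISS; vc=[]
#1 0x27→b9/s1 MISS; vc=[]
#2 0x25→b9/s1 L1-HIT; vc=[]
#3 0x7f→b31/s3 L1-HIT; vc=[]
#4 0x3f→b15/s3 MISS; vc=[31]
#5 0x3d→b15/s3 L1-HIT; vc=[31]
#6 0x56→b21/s1 MISS; vc=[31,9]
#7 0x54→b21/s1 L1-HIT; vc=[31,9]
#8 0x3f→b15/s3 L1-HIT; vc=[31,9]
#9 0x54→b21/s1 L1-HIT; vc=[31,9]
#10 0x2f→b11/s3 MISS; vc=[31,9,15]
#11 0x17→b5/s1 MISS; vc=[31,9,15,21]
#12 0x25→b9/s1 VC-HIT; vc=[31,5,15,21]
#13 0x16→b5/s1 VC-HIT; vc=[31,9,15,21]

VC = [31, 9, 15, 21]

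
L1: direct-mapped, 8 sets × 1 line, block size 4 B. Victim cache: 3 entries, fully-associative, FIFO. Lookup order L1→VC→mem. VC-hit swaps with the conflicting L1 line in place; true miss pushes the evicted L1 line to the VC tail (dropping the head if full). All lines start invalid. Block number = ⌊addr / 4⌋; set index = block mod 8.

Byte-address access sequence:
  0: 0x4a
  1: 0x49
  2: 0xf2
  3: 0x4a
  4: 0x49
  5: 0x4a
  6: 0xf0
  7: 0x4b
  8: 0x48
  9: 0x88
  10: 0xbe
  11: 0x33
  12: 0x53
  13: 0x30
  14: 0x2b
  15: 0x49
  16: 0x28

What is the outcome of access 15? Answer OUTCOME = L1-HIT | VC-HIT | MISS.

OUTCOME = MISS

#0 0x4a→b18/s2 MISS; vc=[]
#1 0x49→b18/s2 L1-HIT; vc=[]
#2 0xf2→b60/s4 MISS; vc=[]
#3 0x4a→b18/s2 L1-HIT; vc=[]
#4 0x49→b18/s2 L1-HIT; vc=[]
#5 0x4a→b18/s2 L1-HIT; vc=[]
#6 0xf0→b60/s4 L1-HIT; vc=[]
#7 0x4b→b18/s2 L1-HIT; vc=[]
#8 0x48→b18/s2 L1-HIT; vc=[]
#9 0x88→b34/s2 MISS; vc=[18]
#10 0xbe→b47/s7 MISS; vc=[18]
#11 0x33→b12/s4 MISS; vc=[18,60]
#12 0x53→b20/s4 MISS; vc=[18,60,12]
#13 0x30→b12/s4 VC-HIT; vc=[18,60,20]
#14 0x2b→b10/s2 MISS; vc=[60,20,34]
#15 0x49→b18/s2 MISS; vc=[20,34,10]
#16 0x28→b10/s2 VC-HIT; vc=[20,34,18]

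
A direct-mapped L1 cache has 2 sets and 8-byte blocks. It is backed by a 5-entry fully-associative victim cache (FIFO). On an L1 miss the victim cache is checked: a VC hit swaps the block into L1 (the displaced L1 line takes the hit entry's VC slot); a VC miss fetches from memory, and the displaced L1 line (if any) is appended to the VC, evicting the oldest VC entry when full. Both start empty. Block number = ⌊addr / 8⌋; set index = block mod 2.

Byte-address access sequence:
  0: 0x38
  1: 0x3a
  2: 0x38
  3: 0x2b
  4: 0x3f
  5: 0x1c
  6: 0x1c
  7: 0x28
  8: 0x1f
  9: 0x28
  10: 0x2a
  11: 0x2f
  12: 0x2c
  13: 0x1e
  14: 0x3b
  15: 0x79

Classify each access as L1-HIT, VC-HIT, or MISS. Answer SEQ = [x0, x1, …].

SEQ = [MISS, L1-HIT, L1-HIT, MISS, VC-HIT, MISS, L1-HIT, VC-HIT, VC-HIT, VC-HIT, L1-HIT, L1-HIT, L1-HIT, VC-HIT, VC-HIT, MISS]

0: 0x38 (blk 7, set 1) → MISS  vc=[]
1: 0x3a (blk 7, set 1) → L1-HIT  vc=[]
2: 0x38 (blk 7, set 1) → L1-HIT  vc=[]
3: 0x2b (blk 5, set 1) → MISS  vc=[7]
4: 0x3f (blk 7, set 1) → VC-HIT  vc=[5]
5: 0x1c (blk 3, set 1) → MISS  vc=[5, 7]
6: 0x1c (blk 3, set 1) → L1-HIT  vc=[5, 7]
7: 0x28 (blk 5, set 1) → VC-HIT  vc=[3, 7]
8: 0x1f (blk 3, set 1) → VC-HIT  vc=[5, 7]
9: 0x28 (blk 5, set 1) → VC-HIT  vc=[3, 7]
10: 0x2a (blk 5, set 1) → L1-HIT  vc=[3, 7]
11: 0x2f (blk 5, set 1) → L1-HIT  vc=[3, 7]
12: 0x2c (blk 5, set 1) → L1-HIT  vc=[3, 7]
13: 0x1e (blk 3, set 1) → VC-HIT  vc=[5, 7]
14: 0x3b (blk 7, set 1) → VC-HIT  vc=[5, 3]
15: 0x79 (blk 15, set 1) → MISS  vc=[5, 3, 7]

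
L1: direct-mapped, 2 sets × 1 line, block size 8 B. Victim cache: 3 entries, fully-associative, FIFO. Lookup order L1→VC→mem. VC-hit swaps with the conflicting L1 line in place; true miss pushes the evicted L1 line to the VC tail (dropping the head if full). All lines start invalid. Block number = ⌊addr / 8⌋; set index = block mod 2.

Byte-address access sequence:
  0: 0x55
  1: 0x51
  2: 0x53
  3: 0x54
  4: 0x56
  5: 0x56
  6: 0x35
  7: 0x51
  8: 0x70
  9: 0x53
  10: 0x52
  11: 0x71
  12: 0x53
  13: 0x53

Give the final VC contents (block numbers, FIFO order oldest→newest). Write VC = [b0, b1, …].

VC = [6, 14]

  [0] addr=0x55 blk=10 s=0: MISS | VC []
  [1] addr=0x51 blk=10 s=0: L1-HIT | VC []
  [2] addr=0x53 blk=10 s=0: L1-HIT | VC []
  [3] addr=0x54 blk=10 s=0: L1-HIT | VC []
  [4] addr=0x56 blk=10 s=0: L1-HIT | VC []
  [5] addr=0x56 blk=10 s=0: L1-HIT | VC []
  [6] addr=0x35 blk=6 s=0: MISS | VC [10]
  [7] addr=0x51 blk=10 s=0: VC-HIT | VC [6]
  [8] addr=0x70 blk=14 s=0: MISS | VC [6, 10]
  [9] addr=0x53 blk=10 s=0: VC-HIT | VC [6, 14]
  [10] addr=0x52 blk=10 s=0: L1-HIT | VC [6, 14]
  [11] addr=0x71 blk=14 s=0: VC-HIT | VC [6, 10]
  [12] addr=0x53 blk=10 s=0: VC-HIT | VC [6, 14]
  [13] addr=0x53 blk=10 s=0: L1-HIT | VC [6, 14]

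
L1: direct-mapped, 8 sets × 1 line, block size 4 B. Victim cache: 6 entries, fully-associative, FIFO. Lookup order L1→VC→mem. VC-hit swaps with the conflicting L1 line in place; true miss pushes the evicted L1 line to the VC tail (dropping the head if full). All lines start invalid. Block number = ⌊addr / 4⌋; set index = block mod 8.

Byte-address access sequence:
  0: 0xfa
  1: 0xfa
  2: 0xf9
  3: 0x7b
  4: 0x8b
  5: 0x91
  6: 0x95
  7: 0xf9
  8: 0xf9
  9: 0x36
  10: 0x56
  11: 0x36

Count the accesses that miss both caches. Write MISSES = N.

  [0] addr=0xfa blk=62 s=6: MISS | VC []
  [1] addr=0xfa blk=62 s=6: L1-HIT | VC []
  [2] addr=0xf9 blk=62 s=6: L1-HIT | VC []
  [3] addr=0x7b blk=30 s=6: MISS | VC [62]
  [4] addr=0x8b blk=34 s=2: MISS | VC [62]
  [5] addr=0x91 blk=36 s=4: MISS | VC [62]
  [6] addr=0x95 blk=37 s=5: MISS | VC [62]
  [7] addr=0xf9 blk=62 s=6: VC-HIT | VC [30]
  [8] addr=0xf9 blk=62 s=6: L1-HIT | VC [30]
  [9] addr=0x36 blk=13 s=5: MISS | VC [30, 37]
  [10] addr=0x56 blk=21 s=5: MISS | VC [30, 37, 13]
  [11] addr=0x36 blk=13 s=5: VC-HIT | VC [30, 37, 21]

MISSES = 7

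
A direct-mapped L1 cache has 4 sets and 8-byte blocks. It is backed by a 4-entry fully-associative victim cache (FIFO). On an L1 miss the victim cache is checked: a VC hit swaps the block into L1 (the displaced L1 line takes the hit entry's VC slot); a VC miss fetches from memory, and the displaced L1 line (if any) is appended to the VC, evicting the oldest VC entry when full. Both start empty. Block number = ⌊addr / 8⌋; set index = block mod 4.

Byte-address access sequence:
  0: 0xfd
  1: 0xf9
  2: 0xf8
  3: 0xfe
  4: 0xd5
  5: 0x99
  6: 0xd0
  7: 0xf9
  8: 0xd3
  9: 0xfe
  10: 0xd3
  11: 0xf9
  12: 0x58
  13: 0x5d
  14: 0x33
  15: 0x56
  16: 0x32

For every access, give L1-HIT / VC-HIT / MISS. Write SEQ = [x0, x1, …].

  [0] addr=0xfd blk=31 s=3: MISS | VC []
  [1] addr=0xf9 blk=31 s=3: L1-HIT | VC []
  [2] addr=0xf8 blk=31 s=3: L1-HIT | VC []
  [3] addr=0xfe blk=31 s=3: L1-HIT | VC []
  [4] addr=0xd5 blk=26 s=2: MISS | VC []
  [5] addr=0x99 blk=19 s=3: MISS | VC [31]
  [6] addr=0xd0 blk=26 s=2: L1-HIT | VC [31]
  [7] addr=0xf9 blk=31 s=3: VC-HIT | VC [19]
  [8] addr=0xd3 blk=26 s=2: L1-HIT | VC [19]
  [9] addr=0xfe blk=31 s=3: L1-HIT | VC [19]
  [10] addr=0xd3 blk=26 s=2: L1-HIT | VC [19]
  [11] addr=0xf9 blk=31 s=3: L1-HIT | VC [19]
  [12] addr=0x58 blk=11 s=3: MISS | VC [19, 31]
  [13] addr=0x5d blk=11 s=3: L1-HIT | VC [19, 31]
  [14] addr=0x33 blk=6 s=2: MISS | VC [19, 31, 26]
  [15] addr=0x56 blk=10 s=2: MISS | VC [19, 31, 26, 6]
  [16] addr=0x32 blk=6 s=2: VC-HIT | VC [19, 31, 26, 10]

SEQ = [MISS, L1-HIT, L1-HIT, L1-HIT, MISS, MISS, L1-HIT, VC-HIT, L1-HIT, L1-HIT, L1-HIT, L1-HIT, MISS, L1-HIT, MISS, MISS, VC-HIT]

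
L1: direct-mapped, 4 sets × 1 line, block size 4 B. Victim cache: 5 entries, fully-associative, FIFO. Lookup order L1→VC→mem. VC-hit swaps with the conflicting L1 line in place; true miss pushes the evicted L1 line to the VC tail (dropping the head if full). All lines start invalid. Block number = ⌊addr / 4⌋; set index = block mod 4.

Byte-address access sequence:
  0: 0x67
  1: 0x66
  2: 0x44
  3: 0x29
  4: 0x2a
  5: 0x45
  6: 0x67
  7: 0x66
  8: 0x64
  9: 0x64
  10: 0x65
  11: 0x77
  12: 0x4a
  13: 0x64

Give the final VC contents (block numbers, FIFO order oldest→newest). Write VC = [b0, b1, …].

VC = [17, 29, 10]

0: 0x67 (blk 25, set 1) → MISS  vc=[]
1: 0x66 (blk 25, set 1) → L1-HIT  vc=[]
2: 0x44 (blk 17, set 1) → MISS  vc=[25]
3: 0x29 (blk 10, set 2) → MISS  vc=[25]
4: 0x2a (blk 10, set 2) → L1-HIT  vc=[25]
5: 0x45 (blk 17, set 1) → L1-HIT  vc=[25]
6: 0x67 (blk 25, set 1) → VC-HIT  vc=[17]
7: 0x66 (blk 25, set 1) → L1-HIT  vc=[17]
8: 0x64 (blk 25, set 1) → L1-HIT  vc=[17]
9: 0x64 (blk 25, set 1) → L1-HIT  vc=[17]
10: 0x65 (blk 25, set 1) → L1-HIT  vc=[17]
11: 0x77 (blk 29, set 1) → MISS  vc=[17, 25]
12: 0x4a (blk 18, set 2) → MISS  vc=[17, 25, 10]
13: 0x64 (blk 25, set 1) → VC-HIT  vc=[17, 29, 10]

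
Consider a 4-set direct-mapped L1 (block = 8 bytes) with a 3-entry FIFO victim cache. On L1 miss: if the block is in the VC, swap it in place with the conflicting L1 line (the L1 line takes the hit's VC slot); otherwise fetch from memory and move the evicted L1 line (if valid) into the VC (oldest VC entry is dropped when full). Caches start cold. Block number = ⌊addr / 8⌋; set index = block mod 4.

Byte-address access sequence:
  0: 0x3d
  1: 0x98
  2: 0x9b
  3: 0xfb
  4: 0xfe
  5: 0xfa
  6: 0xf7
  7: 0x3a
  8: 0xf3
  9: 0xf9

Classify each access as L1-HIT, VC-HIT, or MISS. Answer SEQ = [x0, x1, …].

SEQ = [MISS, MISS, L1-HIT, MISS, L1-HIT, L1-HIT, MISS, VC-HIT, L1-HIT, VC-HIT]

#0 0x3d→b7/s3 MISS; vc=[]
#1 0x98→b19/s3 MISS; vc=[7]
#2 0x9b→b19/s3 L1-HIT; vc=[7]
#3 0xfb→b31/s3 MISS; vc=[7,19]
#4 0xfe→b31/s3 L1-HIT; vc=[7,19]
#5 0xfa→b31/s3 L1-HIT; vc=[7,19]
#6 0xf7→b30/s2 MISS; vc=[7,19]
#7 0x3a→b7/s3 VC-HIT; vc=[31,19]
#8 0xf3→b30/s2 L1-HIT; vc=[31,19]
#9 0xf9→b31/s3 VC-HIT; vc=[7,19]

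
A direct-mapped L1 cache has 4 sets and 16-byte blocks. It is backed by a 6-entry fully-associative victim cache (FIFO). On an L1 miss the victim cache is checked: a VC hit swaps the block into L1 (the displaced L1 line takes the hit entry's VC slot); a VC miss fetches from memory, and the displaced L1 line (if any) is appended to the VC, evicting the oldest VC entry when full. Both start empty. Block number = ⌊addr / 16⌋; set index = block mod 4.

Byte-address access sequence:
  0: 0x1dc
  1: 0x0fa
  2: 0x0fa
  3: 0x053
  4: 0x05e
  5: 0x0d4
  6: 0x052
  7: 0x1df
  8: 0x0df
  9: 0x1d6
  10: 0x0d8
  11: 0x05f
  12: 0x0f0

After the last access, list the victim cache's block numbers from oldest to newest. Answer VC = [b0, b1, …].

VC = [13, 29]

#0 0x1dc→b29/s1 MISS; vc=[]
#1 0xfa→b15/s3 MISS; vc=[]
#2 0xfa→b15/s3 L1-HIT; vc=[]
#3 0x53→b5/s1 MISS; vc=[29]
#4 0x5e→b5/s1 L1-HIT; vc=[29]
#5 0xd4→b13/s1 MISS; vc=[29,5]
#6 0x52→b5/s1 VC-HIT; vc=[29,13]
#7 0x1df→b29/s1 VC-HIT; vc=[5,13]
#8 0xdf→b13/s1 VC-HIT; vc=[5,29]
#9 0x1d6→b29/s1 VC-HIT; vc=[5,13]
#10 0xd8→b13/s1 VC-HIT; vc=[5,29]
#11 0x5f→b5/s1 VC-HIT; vc=[13,29]
#12 0xf0→b15/s3 L1-HIT; vc=[13,29]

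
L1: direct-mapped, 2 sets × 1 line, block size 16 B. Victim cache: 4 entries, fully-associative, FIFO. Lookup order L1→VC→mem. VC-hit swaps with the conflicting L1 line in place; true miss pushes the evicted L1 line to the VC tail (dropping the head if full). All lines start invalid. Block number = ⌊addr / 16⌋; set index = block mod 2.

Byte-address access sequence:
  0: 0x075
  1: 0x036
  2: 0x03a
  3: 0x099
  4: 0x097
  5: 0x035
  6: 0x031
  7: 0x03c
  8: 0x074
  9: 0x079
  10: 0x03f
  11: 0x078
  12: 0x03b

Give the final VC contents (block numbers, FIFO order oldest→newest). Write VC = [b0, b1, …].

  [0] addr=0x75 blk=7 s=1: MISS | VC []
  [1] addr=0x36 blk=3 s=1: MISS | VC [7]
  [2] addr=0x3a blk=3 s=1: L1-HIT | VC [7]
  [3] addr=0x99 blk=9 s=1: MISS | VC [7, 3]
  [4] addr=0x97 blk=9 s=1: L1-HIT | VC [7, 3]
  [5] addr=0x35 blk=3 s=1: VC-HIT | VC [7, 9]
  [6] addr=0x31 blk=3 s=1: L1-HIT | VC [7, 9]
  [7] addr=0x3c blk=3 s=1: L1-HIT | VC [7, 9]
  [8] addr=0x74 blk=7 s=1: VC-HIT | VC [3, 9]
  [9] addr=0x79 blk=7 s=1: L1-HIT | VC [3, 9]
  [10] addr=0x3f blk=3 s=1: VC-HIT | VC [7, 9]
  [11] addr=0x78 blk=7 s=1: VC-HIT | VC [3, 9]
  [12] addr=0x3b blk=3 s=1: VC-HIT | VC [7, 9]

VC = [7, 9]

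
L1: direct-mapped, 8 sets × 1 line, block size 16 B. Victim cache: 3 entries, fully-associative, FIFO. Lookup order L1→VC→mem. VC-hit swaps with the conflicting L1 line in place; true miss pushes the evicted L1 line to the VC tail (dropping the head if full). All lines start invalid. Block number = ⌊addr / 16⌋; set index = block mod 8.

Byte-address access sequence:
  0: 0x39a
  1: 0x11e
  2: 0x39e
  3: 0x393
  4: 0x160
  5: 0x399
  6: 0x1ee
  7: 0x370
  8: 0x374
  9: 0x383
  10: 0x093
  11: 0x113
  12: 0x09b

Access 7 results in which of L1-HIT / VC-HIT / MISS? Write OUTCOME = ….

#0 0x39a→b57/s1 MISS; vc=[]
#1 0x11e→b17/s1 MISS; vc=[57]
#2 0x39e→b57/s1 VC-HIT; vc=[17]
#3 0x393→b57/s1 L1-HIT; vc=[17]
#4 0x160→b22/s6 MISS; vc=[17]
#5 0x399→b57/s1 L1-HIT; vc=[17]
#6 0x1ee→b30/s6 MISS; vc=[17,22]
#7 0x370→b55/s7 MISS; vc=[17,22]
#8 0x374→b55/s7 L1-HIT; vc=[17,22]
#9 0x383→b56/s0 MISS; vc=[17,22]
#10 0x93→b9/s1 MISS; vc=[17,22,57]
#11 0x113→b17/s1 VC-HIT; vc=[9,22,57]
#12 0x9b→b9/s1 VC-HIT; vc=[17,22,57]

OUTCOME = MISS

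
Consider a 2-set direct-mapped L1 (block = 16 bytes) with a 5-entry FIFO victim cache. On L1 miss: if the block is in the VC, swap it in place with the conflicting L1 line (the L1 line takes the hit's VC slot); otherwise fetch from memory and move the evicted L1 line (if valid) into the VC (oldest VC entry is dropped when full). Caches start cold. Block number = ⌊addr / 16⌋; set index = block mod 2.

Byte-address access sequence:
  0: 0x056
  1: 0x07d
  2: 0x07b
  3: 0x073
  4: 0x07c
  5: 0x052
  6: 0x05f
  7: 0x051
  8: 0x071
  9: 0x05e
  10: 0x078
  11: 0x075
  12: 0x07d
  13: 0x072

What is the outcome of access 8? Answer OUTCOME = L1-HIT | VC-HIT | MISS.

OUTCOME = VC-HIT

  [0] addr=0x56 blk=5 s=1: MISS | VC []
  [1] addr=0x7d blk=7 s=1: MISS | VC [5]
  [2] addr=0x7b blk=7 s=1: L1-HIT | VC [5]
  [3] addr=0x73 blk=7 s=1: L1-HIT | VC [5]
  [4] addr=0x7c blk=7 s=1: L1-HIT | VC [5]
  [5] addr=0x52 blk=5 s=1: VC-HIT | VC [7]
  [6] addr=0x5f blk=5 s=1: L1-HIT | VC [7]
  [7] addr=0x51 blk=5 s=1: L1-HIT | VC [7]
  [8] addr=0x71 blk=7 s=1: VC-HIT | VC [5]
  [9] addr=0x5e blk=5 s=1: VC-HIT | VC [7]
  [10] addr=0x78 blk=7 s=1: VC-HIT | VC [5]
  [11] addr=0x75 blk=7 s=1: L1-HIT | VC [5]
  [12] addr=0x7d blk=7 s=1: L1-HIT | VC [5]
  [13] addr=0x72 blk=7 s=1: L1-HIT | VC [5]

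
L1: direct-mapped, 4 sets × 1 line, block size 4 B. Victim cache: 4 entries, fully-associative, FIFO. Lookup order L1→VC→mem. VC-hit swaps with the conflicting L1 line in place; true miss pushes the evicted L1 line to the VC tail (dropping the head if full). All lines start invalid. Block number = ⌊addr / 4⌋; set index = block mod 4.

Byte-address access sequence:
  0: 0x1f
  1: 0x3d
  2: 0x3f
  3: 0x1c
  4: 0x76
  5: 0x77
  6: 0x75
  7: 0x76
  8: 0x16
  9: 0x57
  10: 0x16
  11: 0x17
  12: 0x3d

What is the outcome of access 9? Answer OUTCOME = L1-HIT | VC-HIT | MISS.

  [0] addr=0x1f blk=7 s=3: MISS | VC []
  [1] addr=0x3d blk=15 s=3: MISS | VC [7]
  [2] addr=0x3f blk=15 s=3: L1-HIT | VC [7]
  [3] addr=0x1c blk=7 s=3: VC-HIT | VC [15]
  [4] addr=0x76 blk=29 s=1: MISS | VC [15]
  [5] addr=0x77 blk=29 s=1: L1-HIT | VC [15]
  [6] addr=0x75 blk=29 s=1: L1-HIT | VC [15]
  [7] addr=0x76 blk=29 s=1: L1-HIT | VC [15]
  [8] addr=0x16 blk=5 s=1: MISS | VC [15, 29]
  [9] addr=0x57 blk=21 s=1: MISS | VC [15, 29, 5]
  [10] addr=0x16 blk=5 s=1: VC-HIT | VC [15, 29, 21]
  [11] addr=0x17 blk=5 s=1: L1-HIT | VC [15, 29, 21]
  [12] addr=0x3d blk=15 s=3: VC-HIT | VC [7, 29, 21]

OUTCOME = MISS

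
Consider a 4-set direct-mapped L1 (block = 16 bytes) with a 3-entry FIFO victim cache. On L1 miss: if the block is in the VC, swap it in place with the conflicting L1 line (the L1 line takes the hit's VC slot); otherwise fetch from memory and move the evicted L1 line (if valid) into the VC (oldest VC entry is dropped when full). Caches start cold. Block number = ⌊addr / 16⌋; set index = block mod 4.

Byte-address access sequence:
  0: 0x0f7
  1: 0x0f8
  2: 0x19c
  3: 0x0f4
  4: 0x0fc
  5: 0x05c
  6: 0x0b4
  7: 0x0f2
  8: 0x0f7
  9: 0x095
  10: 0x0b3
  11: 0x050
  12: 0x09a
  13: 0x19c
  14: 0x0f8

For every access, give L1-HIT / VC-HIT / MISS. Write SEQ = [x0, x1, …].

  [0] addr=0xf7 blk=15 s=3: MISS | VC []
  [1] addr=0xf8 blk=15 s=3: L1-HIT | VC []
  [2] addr=0x19c blk=25 s=1: MISS | VC []
  [3] addr=0xf4 blk=15 s=3: L1-HIT | VC []
  [4] addr=0xfc blk=15 s=3: L1-HIT | VC []
  [5] addr=0x5c blk=5 s=1: MISS | VC [25]
  [6] addr=0xb4 blk=11 s=3: MISS | VC [25, 15]
  [7] addr=0xf2 blk=15 s=3: VC-HIT | VC [25, 11]
  [8] addr=0xf7 blk=15 s=3: L1-HIT | VC [25, 11]
  [9] addr=0x95 blk=9 s=1: MISS | VC [25, 11, 5]
  [10] addr=0xb3 blk=11 s=3: VC-HIT | VC [25, 15, 5]
  [11] addr=0x50 blk=5 s=1: VC-HIT | VC [25, 15, 9]
  [12] addr=0x9a blk=9 s=1: VC-HIT | VC [25, 15, 5]
  [13] addr=0x19c blk=25 s=1: VC-HIT | VC [9, 15, 5]
  [14] addr=0xf8 blk=15 s=3: VC-HIT | VC [9, 11, 5]

SEQ = [MISS, L1-HIT, MISS, L1-HIT, L1-HIT, MISS, MISS, VC-HIT, L1-HIT, MISS, VC-HIT, VC-HIT, VC-HIT, VC-HIT, VC-HIT]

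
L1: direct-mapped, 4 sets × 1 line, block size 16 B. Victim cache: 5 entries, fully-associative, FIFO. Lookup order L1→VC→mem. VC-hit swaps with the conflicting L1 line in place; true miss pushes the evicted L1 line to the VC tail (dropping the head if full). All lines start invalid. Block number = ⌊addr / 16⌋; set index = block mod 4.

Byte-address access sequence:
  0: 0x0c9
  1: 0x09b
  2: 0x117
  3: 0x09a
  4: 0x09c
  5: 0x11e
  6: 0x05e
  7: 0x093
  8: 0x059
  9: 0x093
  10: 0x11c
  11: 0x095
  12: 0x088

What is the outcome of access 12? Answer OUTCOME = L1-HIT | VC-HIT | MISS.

OUTCOME = MISS

0: 0xc9 (blk 12, set 0) → MISS  vc=[]
1: 0x9b (blk 9, set 1) → MISS  vc=[]
2: 0x117 (blk 17, set 1) → MISS  vc=[9]
3: 0x9a (blk 9, set 1) → VC-HIT  vc=[17]
4: 0x9c (blk 9, set 1) → L1-HIT  vc=[17]
5: 0x11e (blk 17, set 1) → VC-HIT  vc=[9]
6: 0x5e (blk 5, set 1) → MISS  vc=[9, 17]
7: 0x93 (blk 9, set 1) → VC-HIT  vc=[5, 17]
8: 0x59 (blk 5, set 1) → VC-HIT  vc=[9, 17]
9: 0x93 (blk 9, set 1) → VC-HIT  vc=[5, 17]
10: 0x11c (blk 17, set 1) → VC-HIT  vc=[5, 9]
11: 0x95 (blk 9, set 1) → VC-HIT  vc=[5, 17]
12: 0x88 (blk 8, set 0) → MISS  vc=[5, 17, 12]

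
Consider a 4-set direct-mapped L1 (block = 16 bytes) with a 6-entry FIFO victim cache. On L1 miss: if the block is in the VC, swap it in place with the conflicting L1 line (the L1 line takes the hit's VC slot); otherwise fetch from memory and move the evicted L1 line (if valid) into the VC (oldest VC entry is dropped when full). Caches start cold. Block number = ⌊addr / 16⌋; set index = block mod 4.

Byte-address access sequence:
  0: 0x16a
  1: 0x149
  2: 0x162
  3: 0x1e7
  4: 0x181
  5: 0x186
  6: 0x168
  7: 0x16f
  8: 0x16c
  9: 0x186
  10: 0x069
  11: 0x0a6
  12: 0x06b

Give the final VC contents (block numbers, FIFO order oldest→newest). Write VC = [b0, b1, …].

#0 0x16a→b22/s2 MISS; vc=[]
#1 0x149→b20/s0 MISS; vc=[]
#2 0x162→b22/s2 L1-HIT; vc=[]
#3 0x1e7→b30/s2 MISS; vc=[22]
#4 0x181→b24/s0 MISS; vc=[22,20]
#5 0x186→b24/s0 L1-HIT; vc=[22,20]
#6 0x168→b22/s2 VC-HIT; vc=[30,20]
#7 0x16f→b22/s2 L1-HIT; vc=[30,20]
#8 0x16c→b22/s2 L1-HIT; vc=[30,20]
#9 0x186→b24/s0 L1-HIT; vc=[30,20]
#10 0x69→b6/s2 MISS; vc=[30,20,22]
#11 0xa6→b10/s2 MISS; vc=[30,20,22,6]
#12 0x6b→b6/s2 VC-HIT; vc=[30,20,22,10]

VC = [30, 20, 22, 10]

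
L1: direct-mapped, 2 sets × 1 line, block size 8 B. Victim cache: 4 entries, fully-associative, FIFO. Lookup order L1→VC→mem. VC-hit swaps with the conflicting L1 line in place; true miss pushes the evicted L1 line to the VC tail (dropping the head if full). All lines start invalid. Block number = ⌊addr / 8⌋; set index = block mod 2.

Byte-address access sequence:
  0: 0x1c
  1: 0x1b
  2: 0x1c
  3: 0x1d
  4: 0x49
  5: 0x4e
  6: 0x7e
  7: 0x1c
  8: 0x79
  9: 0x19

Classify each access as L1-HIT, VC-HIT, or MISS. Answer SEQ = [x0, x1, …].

SEQ = [MISS, L1-HIT, L1-HIT, L1-HIT, MISS, L1-HIT, MISS, VC-HIT, VC-HIT, VC-HIT]

0: 0x1c (blk 3, set 1) → MISS  vc=[]
1: 0x1b (blk 3, set 1) → L1-HIT  vc=[]
2: 0x1c (blk 3, set 1) → L1-HIT  vc=[]
3: 0x1d (blk 3, set 1) → L1-HIT  vc=[]
4: 0x49 (blk 9, set 1) → MISS  vc=[3]
5: 0x4e (blk 9, set 1) → L1-HIT  vc=[3]
6: 0x7e (blk 15, set 1) → MISS  vc=[3, 9]
7: 0x1c (blk 3, set 1) → VC-HIT  vc=[15, 9]
8: 0x79 (blk 15, set 1) → VC-HIT  vc=[3, 9]
9: 0x19 (blk 3, set 1) → VC-HIT  vc=[15, 9]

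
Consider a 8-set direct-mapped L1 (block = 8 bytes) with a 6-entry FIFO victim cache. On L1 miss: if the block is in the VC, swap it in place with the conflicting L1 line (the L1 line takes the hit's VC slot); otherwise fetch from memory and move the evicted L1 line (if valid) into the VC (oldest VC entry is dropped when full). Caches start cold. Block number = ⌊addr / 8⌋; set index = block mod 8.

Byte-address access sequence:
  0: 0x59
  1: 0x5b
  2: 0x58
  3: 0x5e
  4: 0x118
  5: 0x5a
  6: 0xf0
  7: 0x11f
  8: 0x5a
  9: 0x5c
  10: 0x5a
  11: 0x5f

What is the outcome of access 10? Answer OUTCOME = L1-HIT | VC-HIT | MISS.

OUTCOME = L1-HIT

0: 0x59 (blk 11, set 3) → MISS  vc=[]
1: 0x5b (blk 11, set 3) → L1-HIT  vc=[]
2: 0x58 (blk 11, set 3) → L1-HIT  vc=[]
3: 0x5e (blk 11, set 3) → L1-HIT  vc=[]
4: 0x118 (blk 35, set 3) → MISS  vc=[11]
5: 0x5a (blk 11, set 3) → VC-HIT  vc=[35]
6: 0xf0 (blk 30, set 6) → MISS  vc=[35]
7: 0x11f (blk 35, set 3) → VC-HIT  vc=[11]
8: 0x5a (blk 11, set 3) → VC-HIT  vc=[35]
9: 0x5c (blk 11, set 3) → L1-HIT  vc=[35]
10: 0x5a (blk 11, set 3) → L1-HIT  vc=[35]
11: 0x5f (blk 11, set 3) → L1-HIT  vc=[35]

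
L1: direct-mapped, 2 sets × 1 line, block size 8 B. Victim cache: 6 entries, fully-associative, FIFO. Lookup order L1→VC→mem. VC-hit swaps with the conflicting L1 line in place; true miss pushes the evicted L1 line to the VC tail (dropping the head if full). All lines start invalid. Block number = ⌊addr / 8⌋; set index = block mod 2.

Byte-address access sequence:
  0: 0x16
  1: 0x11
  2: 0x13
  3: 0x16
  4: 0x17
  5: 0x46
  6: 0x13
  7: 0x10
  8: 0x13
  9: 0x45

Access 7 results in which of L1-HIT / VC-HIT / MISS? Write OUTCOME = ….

OUTCOME = L1-HIT

#0 0x16→b2/s0 MISS; vc=[]
#1 0x11→b2/s0 L1-HIT; vc=[]
#2 0x13→b2/s0 L1-HIT; vc=[]
#3 0x16→b2/s0 L1-HIT; vc=[]
#4 0x17→b2/s0 L1-HIT; vc=[]
#5 0x46→b8/s0 MISS; vc=[2]
#6 0x13→b2/s0 VC-HIT; vc=[8]
#7 0x10→b2/s0 L1-HIT; vc=[8]
#8 0x13→b2/s0 L1-HIT; vc=[8]
#9 0x45→b8/s0 VC-HIT; vc=[2]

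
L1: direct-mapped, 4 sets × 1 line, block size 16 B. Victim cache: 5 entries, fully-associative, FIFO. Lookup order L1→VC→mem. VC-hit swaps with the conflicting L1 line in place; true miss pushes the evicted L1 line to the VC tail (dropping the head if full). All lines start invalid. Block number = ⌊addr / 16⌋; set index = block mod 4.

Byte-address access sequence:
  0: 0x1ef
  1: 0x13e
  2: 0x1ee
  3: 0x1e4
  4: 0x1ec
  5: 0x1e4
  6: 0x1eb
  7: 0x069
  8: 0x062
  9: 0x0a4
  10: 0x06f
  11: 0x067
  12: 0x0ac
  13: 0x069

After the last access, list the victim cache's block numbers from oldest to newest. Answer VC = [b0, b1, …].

VC = [30, 10]

  [0] addr=0x1ef blk=30 s=2: MISS | VC []
  [1] addr=0x13e blk=19 s=3: MISS | VC []
  [2] addr=0x1ee blk=30 s=2: L1-HIT | VC []
  [3] addr=0x1e4 blk=30 s=2: L1-HIT | VC []
  [4] addr=0x1ec blk=30 s=2: L1-HIT | VC []
  [5] addr=0x1e4 blk=30 s=2: L1-HIT | VC []
  [6] addr=0x1eb blk=30 s=2: L1-HIT | VC []
  [7] addr=0x69 blk=6 s=2: MISS | VC [30]
  [8] addr=0x62 blk=6 s=2: L1-HIT | VC [30]
  [9] addr=0xa4 blk=10 s=2: MISS | VC [30, 6]
  [10] addr=0x6f blk=6 s=2: VC-HIT | VC [30, 10]
  [11] addr=0x67 blk=6 s=2: L1-HIT | VC [30, 10]
  [12] addr=0xac blk=10 s=2: VC-HIT | VC [30, 6]
  [13] addr=0x69 blk=6 s=2: VC-HIT | VC [30, 10]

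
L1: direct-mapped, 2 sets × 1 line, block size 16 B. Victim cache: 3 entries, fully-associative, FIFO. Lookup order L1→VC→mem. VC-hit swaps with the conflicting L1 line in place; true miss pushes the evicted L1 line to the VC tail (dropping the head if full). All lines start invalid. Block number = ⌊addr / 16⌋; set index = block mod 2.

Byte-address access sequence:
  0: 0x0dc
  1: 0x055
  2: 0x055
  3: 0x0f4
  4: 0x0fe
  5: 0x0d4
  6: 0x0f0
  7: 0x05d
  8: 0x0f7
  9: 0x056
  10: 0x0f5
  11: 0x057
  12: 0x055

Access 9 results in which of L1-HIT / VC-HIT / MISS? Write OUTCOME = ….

#0 0xdc→b13/s1 MISS; vc=[]
#1 0x55→b5/s1 MISS; vc=[13]
#2 0x55→b5/s1 L1-HIT; vc=[13]
#3 0xf4→b15/s1 MISS; vc=[13,5]
#4 0xfe→b15/s1 L1-HIT; vc=[13,5]
#5 0xd4→b13/s1 VC-HIT; vc=[15,5]
#6 0xf0→b15/s1 VC-HIT; vc=[13,5]
#7 0x5d→b5/s1 VC-HIT; vc=[13,15]
#8 0xf7→b15/s1 VC-HIT; vc=[13,5]
#9 0x56→b5/s1 VC-HIT; vc=[13,15]
#10 0xf5→b15/s1 VC-HIT; vc=[13,5]
#11 0x57→b5/s1 VC-HIT; vc=[13,15]
#12 0x55→b5/s1 L1-HIT; vc=[13,15]

OUTCOME = VC-HIT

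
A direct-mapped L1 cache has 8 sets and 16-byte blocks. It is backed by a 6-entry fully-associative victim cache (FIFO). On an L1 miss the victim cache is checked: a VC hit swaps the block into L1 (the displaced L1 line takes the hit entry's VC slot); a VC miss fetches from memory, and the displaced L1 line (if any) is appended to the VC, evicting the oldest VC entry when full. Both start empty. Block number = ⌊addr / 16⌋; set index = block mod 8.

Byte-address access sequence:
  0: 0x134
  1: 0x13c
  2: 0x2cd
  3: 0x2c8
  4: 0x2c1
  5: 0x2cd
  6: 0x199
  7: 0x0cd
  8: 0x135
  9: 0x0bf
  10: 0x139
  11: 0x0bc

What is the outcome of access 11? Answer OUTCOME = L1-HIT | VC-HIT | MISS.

OUTCOME = VC-HIT

#0 0x134→b19/s3 MISS; vc=[]
#1 0x13c→b19/s3 L1-HIT; vc=[]
#2 0x2cd→b44/s4 MISS; vc=[]
#3 0x2c8→b44/s4 L1-HIT; vc=[]
#4 0x2c1→b44/s4 L1-HIT; vc=[]
#5 0x2cd→b44/s4 L1-HIT; vc=[]
#6 0x199→b25/s1 MISS; vc=[]
#7 0xcd→b12/s4 MISS; vc=[44]
#8 0x135→b19/s3 L1-HIT; vc=[44]
#9 0xbf→b11/s3 MISS; vc=[44,19]
#10 0x139→b19/s3 VC-HIT; vc=[44,11]
#11 0xbc→b11/s3 VC-HIT; vc=[44,19]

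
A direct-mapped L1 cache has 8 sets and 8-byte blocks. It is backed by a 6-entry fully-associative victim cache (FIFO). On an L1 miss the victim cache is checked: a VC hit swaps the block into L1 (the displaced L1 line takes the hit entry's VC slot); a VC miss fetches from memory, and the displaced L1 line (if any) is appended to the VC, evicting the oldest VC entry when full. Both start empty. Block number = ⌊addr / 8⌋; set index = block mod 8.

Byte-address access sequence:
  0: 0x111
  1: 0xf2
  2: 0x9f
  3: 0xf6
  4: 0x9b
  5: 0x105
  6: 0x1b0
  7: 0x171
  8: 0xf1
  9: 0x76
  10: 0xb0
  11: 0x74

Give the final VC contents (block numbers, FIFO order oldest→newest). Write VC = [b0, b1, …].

VC = [46, 54, 30, 22]

#0 0x111→b34/s2 MISS; vc=[]
#1 0xf2→b30/s6 MISS; vc=[]
#2 0x9f→b19/s3 MISS; vc=[]
#3 0xf6→b30/s6 L1-HIT; vc=[]
#4 0x9b→b19/s3 L1-HIT; vc=[]
#5 0x105→b32/s0 MISS; vc=[]
#6 0x1b0→b54/s6 MISS; vc=[30]
#7 0x171→b46/s6 MISS; vc=[30,54]
#8 0xf1→b30/s6 VC-HIT; vc=[46,54]
#9 0x76→b14/s6 MISS; vc=[46,54,30]
#10 0xb0→b22/s6 MISS; vc=[46,54,30,14]
#11 0x74→b14/s6 VC-HIT; vc=[46,54,30,22]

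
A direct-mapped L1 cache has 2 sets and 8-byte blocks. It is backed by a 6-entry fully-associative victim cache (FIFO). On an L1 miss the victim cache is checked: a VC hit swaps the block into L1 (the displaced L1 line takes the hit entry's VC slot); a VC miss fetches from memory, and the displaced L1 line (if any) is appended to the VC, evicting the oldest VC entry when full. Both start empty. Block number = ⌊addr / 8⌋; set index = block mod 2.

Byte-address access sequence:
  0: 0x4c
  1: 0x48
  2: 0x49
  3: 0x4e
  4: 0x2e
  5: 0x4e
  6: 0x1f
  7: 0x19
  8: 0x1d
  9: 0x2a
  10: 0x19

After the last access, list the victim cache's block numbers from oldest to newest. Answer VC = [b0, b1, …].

#0 0x4c→b9/s1 MISS; vc=[]
#1 0x48→b9/s1 L1-HIT; vc=[]
#2 0x49→b9/s1 L1-HIT; vc=[]
#3 0x4e→b9/s1 L1-HIT; vc=[]
#4 0x2e→b5/s1 MISS; vc=[9]
#5 0x4e→b9/s1 VC-HIT; vc=[5]
#6 0x1f→b3/s1 MISS; vc=[5,9]
#7 0x19→b3/s1 L1-HIT; vc=[5,9]
#8 0x1d→b3/s1 L1-HIT; vc=[5,9]
#9 0x2a→b5/s1 VC-HIT; vc=[3,9]
#10 0x19→b3/s1 VC-HIT; vc=[5,9]

VC = [5, 9]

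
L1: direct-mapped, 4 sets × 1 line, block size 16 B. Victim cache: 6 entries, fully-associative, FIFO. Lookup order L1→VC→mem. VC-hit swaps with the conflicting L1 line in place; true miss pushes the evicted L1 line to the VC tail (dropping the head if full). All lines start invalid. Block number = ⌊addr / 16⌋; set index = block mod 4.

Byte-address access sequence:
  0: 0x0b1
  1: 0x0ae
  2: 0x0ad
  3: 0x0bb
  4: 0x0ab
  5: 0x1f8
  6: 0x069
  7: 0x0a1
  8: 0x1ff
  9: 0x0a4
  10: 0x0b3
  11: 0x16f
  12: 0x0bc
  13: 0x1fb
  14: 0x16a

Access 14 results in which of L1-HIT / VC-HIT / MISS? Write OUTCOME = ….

  [0] addr=0xb1 blk=11 s=3: MISS | VC []
  [1] addr=0xae blk=10 s=2: MISS | VC []
  [2] addr=0xad blk=10 s=2: L1-HIT | VC []
  [3] addr=0xbb blk=11 s=3: L1-HIT | VC []
  [4] addr=0xab blk=10 s=2: L1-HIT | VC []
  [5] addr=0x1f8 blk=31 s=3: MISS | VC [11]
  [6] addr=0x69 blk=6 s=2: MISS | VC [11, 10]
  [7] addr=0xa1 blk=10 s=2: VC-HIT | VC [11, 6]
  [8] addr=0x1ff blk=31 s=3: L1-HIT | VC [11, 6]
  [9] addr=0xa4 blk=10 s=2: L1-HIT | VC [11, 6]
  [10] addr=0xb3 blk=11 s=3: VC-HIT | VC [31, 6]
  [11] addr=0x16f blk=22 s=2: MISS | VC [31, 6, 10]
  [12] addr=0xbc blk=11 s=3: L1-HIT | VC [31, 6, 10]
  [13] addr=0x1fb blk=31 s=3: VC-HIT | VC [11, 6, 10]
  [14] addr=0x16a blk=22 s=2: L1-HIT | VC [11, 6, 10]

OUTCOME = L1-HIT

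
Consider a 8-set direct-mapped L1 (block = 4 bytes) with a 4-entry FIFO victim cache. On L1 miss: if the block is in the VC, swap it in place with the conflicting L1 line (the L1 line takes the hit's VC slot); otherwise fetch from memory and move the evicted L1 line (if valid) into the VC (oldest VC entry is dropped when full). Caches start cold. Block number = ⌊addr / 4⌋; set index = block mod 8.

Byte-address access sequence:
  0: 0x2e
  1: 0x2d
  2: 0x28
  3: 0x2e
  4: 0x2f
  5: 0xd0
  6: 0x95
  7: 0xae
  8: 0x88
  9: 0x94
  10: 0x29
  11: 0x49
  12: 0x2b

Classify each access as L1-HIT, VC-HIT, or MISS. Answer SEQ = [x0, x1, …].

SEQ = [MISS, L1-HIT, MISS, L1-HIT, L1-HIT, MISS, MISS, MISS, MISS, L1-HIT, VC-HIT, MISS, VC-HIT]

  [0] addr=0x2e blk=11 s=3: MISS | VC []
  [1] addr=0x2d blk=11 s=3: L1-HIT | VC []
  [2] addr=0x28 blk=10 s=2: MISS | VC []
  [3] addr=0x2e blk=11 s=3: L1-HIT | VC []
  [4] addr=0x2f blk=11 s=3: L1-HIT | VC []
  [5] addr=0xd0 blk=52 s=4: MISS | VC []
  [6] addr=0x95 blk=37 s=5: MISS | VC []
  [7] addr=0xae blk=43 s=3: MISS | VC [11]
  [8] addr=0x88 blk=34 s=2: MISS | VC [11, 10]
  [9] addr=0x94 blk=37 s=5: L1-HIT | VC [11, 10]
  [10] addr=0x29 blk=10 s=2: VC-HIT | VC [11, 34]
  [11] addr=0x49 blk=18 s=2: MISS | VC [11, 34, 10]
  [12] addr=0x2b blk=10 s=2: VC-HIT | VC [11, 34, 18]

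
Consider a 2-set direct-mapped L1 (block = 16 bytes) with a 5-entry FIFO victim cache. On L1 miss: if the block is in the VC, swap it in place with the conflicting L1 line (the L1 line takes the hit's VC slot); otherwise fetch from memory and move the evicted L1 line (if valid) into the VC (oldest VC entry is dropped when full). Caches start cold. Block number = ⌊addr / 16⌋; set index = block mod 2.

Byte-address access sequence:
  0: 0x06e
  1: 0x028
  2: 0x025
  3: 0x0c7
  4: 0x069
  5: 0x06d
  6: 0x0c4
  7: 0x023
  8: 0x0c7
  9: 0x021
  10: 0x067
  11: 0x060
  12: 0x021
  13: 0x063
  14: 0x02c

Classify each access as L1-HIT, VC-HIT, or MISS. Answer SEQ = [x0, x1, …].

SEQ = [MISS, MISS, L1-HIT, MISS, VC-HIT, L1-HIT, VC-HIT, VC-HIT, VC-HIT, VC-HIT, VC-HIT, L1-HIT, VC-HIT, VC-HIT, VC-HIT]

#0 0x6e→b6/s0 MISS; vc=[]
#1 0x28→b2/s0 MISS; vc=[6]
#2 0x25→b2/s0 L1-HIT; vc=[6]
#3 0xc7→b12/s0 MISS; vc=[6,2]
#4 0x69→b6/s0 VC-HIT; vc=[12,2]
#5 0x6d→b6/s0 L1-HIT; vc=[12,2]
#6 0xc4→b12/s0 VC-HIT; vc=[6,2]
#7 0x23→b2/s0 VC-HIT; vc=[6,12]
#8 0xc7→b12/s0 VC-HIT; vc=[6,2]
#9 0x21→b2/s0 VC-HIT; vc=[6,12]
#10 0x67→b6/s0 VC-HIT; vc=[2,12]
#11 0x60→b6/s0 L1-HIT; vc=[2,12]
#12 0x21→b2/s0 VC-HIT; vc=[6,12]
#13 0x63→b6/s0 VC-HIT; vc=[2,12]
#14 0x2c→b2/s0 VC-HIT; vc=[6,12]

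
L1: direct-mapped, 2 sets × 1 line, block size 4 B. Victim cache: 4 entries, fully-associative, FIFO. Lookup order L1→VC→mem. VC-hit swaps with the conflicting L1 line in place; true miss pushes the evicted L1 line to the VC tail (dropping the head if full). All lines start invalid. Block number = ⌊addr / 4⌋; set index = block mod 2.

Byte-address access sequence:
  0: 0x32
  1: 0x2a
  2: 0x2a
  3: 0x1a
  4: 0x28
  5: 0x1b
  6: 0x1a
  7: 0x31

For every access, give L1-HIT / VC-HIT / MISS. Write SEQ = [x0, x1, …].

  [0] addr=0x32 blk=12 s=0: MISS | VC []
  [1] addr=0x2a blk=10 s=0: MISS | VC [12]
  [2] addr=0x2a blk=10 s=0: L1-HIT | VC [12]
  [3] addr=0x1a blk=6 s=0: MISS | VC [12, 10]
  [4] addr=0x28 blk=10 s=0: VC-HIT | VC [12, 6]
  [5] addr=0x1b blk=6 s=0: VC-HIT | VC [12, 10]
  [6] addr=0x1a blk=6 s=0: L1-HIT | VC [12, 10]
  [7] addr=0x31 blk=12 s=0: VC-HIT | VC [6, 10]

SEQ = [MISS, MISS, L1-HIT, MISS, VC-HIT, VC-HIT, L1-HIT, VC-HIT]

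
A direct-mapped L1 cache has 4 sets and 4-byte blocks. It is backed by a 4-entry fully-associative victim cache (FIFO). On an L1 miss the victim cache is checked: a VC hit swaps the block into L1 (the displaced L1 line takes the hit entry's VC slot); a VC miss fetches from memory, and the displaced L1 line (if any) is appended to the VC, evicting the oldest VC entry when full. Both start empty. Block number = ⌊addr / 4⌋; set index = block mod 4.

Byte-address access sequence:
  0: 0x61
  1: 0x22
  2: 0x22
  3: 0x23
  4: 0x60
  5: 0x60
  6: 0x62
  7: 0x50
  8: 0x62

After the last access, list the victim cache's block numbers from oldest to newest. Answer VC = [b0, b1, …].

  [0] addr=0x61 blk=24 s=0: MISS | VC []
  [1] addr=0x22 blk=8 s=0: MISS | VC [24]
  [2] addr=0x22 blk=8 s=0: L1-HIT | VC [24]
  [3] addr=0x23 blk=8 s=0: L1-HIT | VC [24]
  [4] addr=0x60 blk=24 s=0: VC-HIT | VC [8]
  [5] addr=0x60 blk=24 s=0: L1-HIT | VC [8]
  [6] addr=0x62 blk=24 s=0: L1-HIT | VC [8]
  [7] addr=0x50 blk=20 s=0: MISS | VC [8, 24]
  [8] addr=0x62 blk=24 s=0: VC-HIT | VC [8, 20]

VC = [8, 20]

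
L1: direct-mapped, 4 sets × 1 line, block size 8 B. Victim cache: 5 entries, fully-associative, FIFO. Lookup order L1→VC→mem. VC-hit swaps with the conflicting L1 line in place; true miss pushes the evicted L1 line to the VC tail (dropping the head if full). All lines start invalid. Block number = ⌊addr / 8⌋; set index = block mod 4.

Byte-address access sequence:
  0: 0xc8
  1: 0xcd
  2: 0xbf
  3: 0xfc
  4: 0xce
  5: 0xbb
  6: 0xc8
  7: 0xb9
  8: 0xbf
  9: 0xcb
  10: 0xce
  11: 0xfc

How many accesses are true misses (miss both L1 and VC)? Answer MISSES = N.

#0 0xc8→b25/s1 MISS; vc=[]
#1 0xcd→b25/s1 L1-HIT; vc=[]
#2 0xbf→b23/s3 MISS; vc=[]
#3 0xfc→b31/s3 MISS; vc=[23]
#4 0xce→b25/s1 L1-HIT; vc=[23]
#5 0xbb→b23/s3 VC-HIT; vc=[31]
#6 0xc8→b25/s1 L1-HIT; vc=[31]
#7 0xb9→b23/s3 L1-HIT; vc=[31]
#8 0xbf→b23/s3 L1-HIT; vc=[31]
#9 0xcb→b25/s1 L1-HIT; vc=[31]
#10 0xce→b25/s1 L1-HIT; vc=[31]
#11 0xfc→b31/s3 VC-HIT; vc=[23]

MISSES = 3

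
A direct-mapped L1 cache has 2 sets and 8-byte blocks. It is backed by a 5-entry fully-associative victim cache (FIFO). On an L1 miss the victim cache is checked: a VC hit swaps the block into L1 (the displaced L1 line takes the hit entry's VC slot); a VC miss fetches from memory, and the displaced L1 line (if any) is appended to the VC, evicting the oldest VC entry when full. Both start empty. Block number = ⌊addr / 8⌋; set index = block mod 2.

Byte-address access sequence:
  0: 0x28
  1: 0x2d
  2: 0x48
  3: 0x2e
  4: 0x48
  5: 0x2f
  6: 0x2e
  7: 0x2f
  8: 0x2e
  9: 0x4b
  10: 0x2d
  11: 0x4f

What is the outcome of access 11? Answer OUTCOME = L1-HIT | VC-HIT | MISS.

OUTCOME = VC-HIT

#0 0x28→b5/s1 MISS; vc=[]
#1 0x2d→b5/s1 L1-HIT; vc=[]
#2 0x48→b9/s1 MISS; vc=[5]
#3 0x2e→b5/s1 VC-HIT; vc=[9]
#4 0x48→b9/s1 VC-HIT; vc=[5]
#5 0x2f→b5/s1 VC-HIT; vc=[9]
#6 0x2e→b5/s1 L1-HIT; vc=[9]
#7 0x2f→b5/s1 L1-HIT; vc=[9]
#8 0x2e→b5/s1 L1-HIT; vc=[9]
#9 0x4b→b9/s1 VC-HIT; vc=[5]
#10 0x2d→b5/s1 VC-HIT; vc=[9]
#11 0x4f→b9/s1 VC-HIT; vc=[5]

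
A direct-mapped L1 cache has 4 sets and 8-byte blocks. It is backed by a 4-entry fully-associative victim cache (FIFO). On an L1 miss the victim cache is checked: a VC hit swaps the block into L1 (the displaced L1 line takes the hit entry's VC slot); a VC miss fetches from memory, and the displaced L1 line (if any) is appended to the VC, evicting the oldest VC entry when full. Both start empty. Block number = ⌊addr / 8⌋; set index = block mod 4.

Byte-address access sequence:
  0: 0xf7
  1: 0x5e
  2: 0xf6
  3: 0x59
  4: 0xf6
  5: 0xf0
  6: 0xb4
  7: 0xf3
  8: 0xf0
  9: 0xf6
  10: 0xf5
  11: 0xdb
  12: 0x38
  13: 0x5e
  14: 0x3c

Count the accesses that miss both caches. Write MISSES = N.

  [0] addr=0xf7 blk=30 s=2: MISS | VC []
  [1] addr=0x5e blk=11 s=3: MISS | VC []
  [2] addr=0xf6 blk=30 s=2: L1-HIT | VC []
  [3] addr=0x59 blk=11 s=3: L1-HIT | VC []
  [4] addr=0xf6 blk=30 s=2: L1-HIT | VC []
  [5] addr=0xf0 blk=30 s=2: L1-HIT | VC []
  [6] addr=0xb4 blk=22 s=2: MISS | VC [30]
  [7] addr=0xf3 blk=30 s=2: VC-HIT | VC [22]
  [8] addr=0xf0 blk=30 s=2: L1-HIT | VC [22]
  [9] addr=0xf6 blk=30 s=2: L1-HIT | VC [22]
  [10] addr=0xf5 blk=30 s=2: L1-HIT | VC [22]
  [11] addr=0xdb blk=27 s=3: MISS | VC [22, 11]
  [12] addr=0x38 blk=7 s=3: MISS | VC [22, 11, 27]
  [13] addr=0x5e blk=11 s=3: VC-HIT | VC [22, 7, 27]
  [14] addr=0x3c blk=7 s=3: VC-HIT | VC [22, 11, 27]

MISSES = 5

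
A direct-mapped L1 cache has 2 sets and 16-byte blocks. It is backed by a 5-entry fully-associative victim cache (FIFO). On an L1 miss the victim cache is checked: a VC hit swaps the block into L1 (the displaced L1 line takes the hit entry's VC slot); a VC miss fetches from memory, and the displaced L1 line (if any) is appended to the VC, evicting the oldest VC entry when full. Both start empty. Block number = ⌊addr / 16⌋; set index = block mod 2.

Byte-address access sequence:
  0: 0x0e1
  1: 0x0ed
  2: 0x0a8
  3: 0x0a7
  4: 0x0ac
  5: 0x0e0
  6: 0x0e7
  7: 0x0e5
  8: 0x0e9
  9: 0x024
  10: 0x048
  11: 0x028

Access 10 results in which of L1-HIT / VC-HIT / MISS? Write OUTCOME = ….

OUTCOME = MISS

  [0] addr=0xe1 blk=14 s=0: MISS | VC []
  [1] addr=0xed blk=14 s=0: L1-HIT | VC []
  [2] addr=0xa8 blk=10 s=0: MISS | VC [14]
  [3] addr=0xa7 blk=10 s=0: L1-HIT | VC [14]
  [4] addr=0xac blk=10 s=0: L1-HIT | VC [14]
  [5] addr=0xe0 blk=14 s=0: VC-HIT | VC [10]
  [6] addr=0xe7 blk=14 s=0: L1-HIT | VC [10]
  [7] addr=0xe5 blk=14 s=0: L1-HIT | VC [10]
  [8] addr=0xe9 blk=14 s=0: L1-HIT | VC [10]
  [9] addr=0x24 blk=2 s=0: MISS | VC [10, 14]
  [10] addr=0x48 blk=4 s=0: MISS | VC [10, 14, 2]
  [11] addr=0x28 blk=2 s=0: VC-HIT | VC [10, 14, 4]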